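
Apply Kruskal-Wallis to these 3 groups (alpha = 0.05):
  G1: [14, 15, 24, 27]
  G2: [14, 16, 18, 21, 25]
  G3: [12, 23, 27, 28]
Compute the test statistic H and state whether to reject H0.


Step 1: Combine all N = 13 observations and assign midranks.
sorted (value, group, rank): (12,G3,1), (14,G1,2.5), (14,G2,2.5), (15,G1,4), (16,G2,5), (18,G2,6), (21,G2,7), (23,G3,8), (24,G1,9), (25,G2,10), (27,G1,11.5), (27,G3,11.5), (28,G3,13)
Step 2: Sum ranks within each group.
R_1 = 27 (n_1 = 4)
R_2 = 30.5 (n_2 = 5)
R_3 = 33.5 (n_3 = 4)
Step 3: H = 12/(N(N+1)) * sum(R_i^2/n_i) - 3(N+1)
     = 12/(13*14) * (27^2/4 + 30.5^2/5 + 33.5^2/4) - 3*14
     = 0.065934 * 648.862 - 42
     = 0.782143.
Step 4: Ties present; correction factor C = 1 - 12/(13^3 - 13) = 0.994505. Corrected H = 0.782143 / 0.994505 = 0.786464.
Step 5: Under H0, H ~ chi^2(2); p-value = 0.674872.
Step 6: alpha = 0.05. fail to reject H0.

H = 0.7865, df = 2, p = 0.674872, fail to reject H0.


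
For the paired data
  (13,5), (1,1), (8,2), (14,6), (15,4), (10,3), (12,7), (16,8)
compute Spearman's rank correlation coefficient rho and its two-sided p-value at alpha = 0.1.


Step 1: Rank x and y separately (midranks; no ties here).
rank(x): 13->5, 1->1, 8->2, 14->6, 15->7, 10->3, 12->4, 16->8
rank(y): 5->5, 1->1, 2->2, 6->6, 4->4, 3->3, 7->7, 8->8
Step 2: d_i = R_x(i) - R_y(i); compute d_i^2.
  (5-5)^2=0, (1-1)^2=0, (2-2)^2=0, (6-6)^2=0, (7-4)^2=9, (3-3)^2=0, (4-7)^2=9, (8-8)^2=0
sum(d^2) = 18.
Step 3: rho = 1 - 6*18 / (8*(8^2 - 1)) = 1 - 108/504 = 0.785714.
Step 4: Under H0, t = rho * sqrt((n-2)/(1-rho^2)) = 3.1113 ~ t(6).
Step 5: Two-sided p-value from the t-distribution with 6 df = 0.020815.
Step 6: alpha = 0.1. reject H0.

rho = 0.7857, p = 0.020815, reject H0 at alpha = 0.1.


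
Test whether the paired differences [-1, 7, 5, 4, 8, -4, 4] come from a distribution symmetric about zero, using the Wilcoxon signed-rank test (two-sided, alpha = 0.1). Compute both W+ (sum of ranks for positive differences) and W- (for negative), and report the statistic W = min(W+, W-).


Step 1: Drop any zero differences (none here) and take |d_i|.
|d| = [1, 7, 5, 4, 8, 4, 4]
Step 2: Midrank |d_i| (ties get averaged ranks).
ranks: |1|->1, |7|->6, |5|->5, |4|->3, |8|->7, |4|->3, |4|->3
Step 3: Attach original signs; sum ranks with positive sign and with negative sign.
W+ = 6 + 5 + 3 + 7 + 3 = 24
W- = 1 + 3 = 4
(Check: W+ + W- = 28 should equal n(n+1)/2 = 28.)
Step 4: Test statistic W = min(W+, W-) = 4.
Step 5: Ties in |d|, so use the tie-corrected normal approximation.
        E[W] = n(n+1)/4 = 7*8/4 = 14.
        Tie groups: |d|=4 (t=3); sum(t^3 - t) = 24.
        Var[W] = n(n+1)(2n+1)/24 - sum(t^3-t)/48 = 840/24 - 24/48 = 34.5.
        z = (W - E[W]) / sqrt(Var[W]) = (4 - 14) / 5.8737 = -1.7025.
        Two-sided p = 2*Phi(z) = 0.088659.
Step 6: alpha = 0.1. reject H0.

W+ = 24, W- = 4, W = min = 4, p = 0.088659, reject H0.


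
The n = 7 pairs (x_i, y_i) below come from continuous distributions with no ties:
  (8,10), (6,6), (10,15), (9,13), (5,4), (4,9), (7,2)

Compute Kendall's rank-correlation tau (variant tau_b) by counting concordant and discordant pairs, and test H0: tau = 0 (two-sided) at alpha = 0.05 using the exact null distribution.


Step 1: Enumerate the 21 unordered pairs (i,j) with i<j and classify each by sign(x_j-x_i) * sign(y_j-y_i).
  (1,2):dx=-2,dy=-4->C; (1,3):dx=+2,dy=+5->C; (1,4):dx=+1,dy=+3->C; (1,5):dx=-3,dy=-6->C
  (1,6):dx=-4,dy=-1->C; (1,7):dx=-1,dy=-8->C; (2,3):dx=+4,dy=+9->C; (2,4):dx=+3,dy=+7->C
  (2,5):dx=-1,dy=-2->C; (2,6):dx=-2,dy=+3->D; (2,7):dx=+1,dy=-4->D; (3,4):dx=-1,dy=-2->C
  (3,5):dx=-5,dy=-11->C; (3,6):dx=-6,dy=-6->C; (3,7):dx=-3,dy=-13->C; (4,5):dx=-4,dy=-9->C
  (4,6):dx=-5,dy=-4->C; (4,7):dx=-2,dy=-11->C; (5,6):dx=-1,dy=+5->D; (5,7):dx=+2,dy=-2->D
  (6,7):dx=+3,dy=-7->D
Step 2: C = 16, D = 5, total pairs = 21.
Step 3: tau = (C - D)/(n(n-1)/2) = (16 - 5)/21 = 0.523810.
Step 4: Exact two-sided p-value (enumerate n! = 5040 permutations of y under H0): p = 0.136111.
Step 5: alpha = 0.05. fail to reject H0.

tau_b = 0.5238 (C=16, D=5), p = 0.136111, fail to reject H0.


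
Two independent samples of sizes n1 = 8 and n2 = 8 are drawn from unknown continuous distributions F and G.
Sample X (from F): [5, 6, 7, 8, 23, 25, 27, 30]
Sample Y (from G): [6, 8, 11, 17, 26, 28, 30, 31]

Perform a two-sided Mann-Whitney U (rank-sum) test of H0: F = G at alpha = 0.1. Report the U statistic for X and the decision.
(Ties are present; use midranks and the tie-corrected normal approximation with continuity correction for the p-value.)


Step 1: Combine and sort all 16 observations; assign midranks.
sorted (value, group): (5,X), (6,X), (6,Y), (7,X), (8,X), (8,Y), (11,Y), (17,Y), (23,X), (25,X), (26,Y), (27,X), (28,Y), (30,X), (30,Y), (31,Y)
ranks: 5->1, 6->2.5, 6->2.5, 7->4, 8->5.5, 8->5.5, 11->7, 17->8, 23->9, 25->10, 26->11, 27->12, 28->13, 30->14.5, 30->14.5, 31->16
Step 2: Rank sum for X: R1 = 1 + 2.5 + 4 + 5.5 + 9 + 10 + 12 + 14.5 = 58.5.
Step 3: U_X = R1 - n1(n1+1)/2 = 58.5 - 8*9/2 = 58.5 - 36 = 22.5.
       U_Y = n1*n2 - U_X = 64 - 22.5 = 41.5.
Step 4: Ties are present, so use the tie-corrected normal approximation (with continuity correction) for the p-value.
Step 5: p-value = 0.343496; compare to alpha = 0.1. fail to reject H0.

U_X = 22.5, p = 0.343496, fail to reject H0 at alpha = 0.1.


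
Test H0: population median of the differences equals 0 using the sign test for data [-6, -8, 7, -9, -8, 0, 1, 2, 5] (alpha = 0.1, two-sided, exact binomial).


Step 1: Discard zero differences. Original n = 9; n_eff = number of nonzero differences = 8.
Nonzero differences (with sign): -6, -8, +7, -9, -8, +1, +2, +5
Step 2: Count signs: positive = 4, negative = 4.
Step 3: Under H0: P(positive) = 0.5, so the number of positives S ~ Bin(8, 0.5).
Step 4: Two-sided exact p-value = sum of Bin(8,0.5) probabilities at or below the observed probability = 1.000000.
Step 5: alpha = 0.1. fail to reject H0.

n_eff = 8, pos = 4, neg = 4, p = 1.000000, fail to reject H0.


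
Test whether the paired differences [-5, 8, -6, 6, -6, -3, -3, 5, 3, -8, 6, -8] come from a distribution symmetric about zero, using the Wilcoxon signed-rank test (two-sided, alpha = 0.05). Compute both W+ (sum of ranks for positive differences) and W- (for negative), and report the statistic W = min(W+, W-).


Step 1: Drop any zero differences (none here) and take |d_i|.
|d| = [5, 8, 6, 6, 6, 3, 3, 5, 3, 8, 6, 8]
Step 2: Midrank |d_i| (ties get averaged ranks).
ranks: |5|->4.5, |8|->11, |6|->7.5, |6|->7.5, |6|->7.5, |3|->2, |3|->2, |5|->4.5, |3|->2, |8|->11, |6|->7.5, |8|->11
Step 3: Attach original signs; sum ranks with positive sign and with negative sign.
W+ = 11 + 7.5 + 4.5 + 2 + 7.5 = 32.5
W- = 4.5 + 7.5 + 7.5 + 2 + 2 + 11 + 11 = 45.5
(Check: W+ + W- = 78 should equal n(n+1)/2 = 78.)
Step 4: Test statistic W = min(W+, W-) = 32.5.
Step 5: Ties in |d|, so use the tie-corrected normal approximation.
        E[W] = n(n+1)/4 = 12*13/4 = 39.
        Tie groups: |d|=3 (t=3), |d|=5 (t=2), |d|=6 (t=4), |d|=8 (t=3); sum(t^3 - t) = 114.
        Var[W] = n(n+1)(2n+1)/24 - sum(t^3-t)/48 = 3900/24 - 114/48 = 160.125.
        z = (W - E[W]) / sqrt(Var[W]) = (32.5 - 39) / 12.6541 = -0.5137.
        Two-sided p = 2*Phi(z) = 0.607483.
Step 6: alpha = 0.05. fail to reject H0.

W+ = 32.5, W- = 45.5, W = min = 32.5, p = 0.607483, fail to reject H0.


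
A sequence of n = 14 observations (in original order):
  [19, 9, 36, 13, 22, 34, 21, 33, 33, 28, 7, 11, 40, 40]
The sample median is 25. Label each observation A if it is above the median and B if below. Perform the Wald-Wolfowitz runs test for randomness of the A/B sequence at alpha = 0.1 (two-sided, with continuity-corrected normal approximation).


Step 1: Compute median = 25; label A = above, B = below.
Labels in order: BBABBABAAABBAA  (n_A = 7, n_B = 7)
Step 2: Count runs R = 8.
Step 3: Under H0 (random ordering), E[R] = 2*n_A*n_B/(n_A+n_B) + 1 = 2*7*7/14 + 1 = 8.0000.
        Var[R] = 2*n_A*n_B*(2*n_A*n_B - n_A - n_B) / ((n_A+n_B)^2 * (n_A+n_B-1)) = 8232/2548 = 3.2308.
        SD[R] = 1.7974.
Step 4: R = E[R], so z = 0 with no continuity correction.
Step 5: Two-sided p-value via normal approximation = 2*(1 - Phi(|z|)) = 1.000000.
Step 6: alpha = 0.1. fail to reject H0.

R = 8, z = 0.0000, p = 1.000000, fail to reject H0.


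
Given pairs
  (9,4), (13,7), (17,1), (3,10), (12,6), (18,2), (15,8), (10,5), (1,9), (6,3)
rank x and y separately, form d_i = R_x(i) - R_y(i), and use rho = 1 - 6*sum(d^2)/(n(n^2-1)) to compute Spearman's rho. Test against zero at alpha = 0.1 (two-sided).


Step 1: Rank x and y separately (midranks; no ties here).
rank(x): 9->4, 13->7, 17->9, 3->2, 12->6, 18->10, 15->8, 10->5, 1->1, 6->3
rank(y): 4->4, 7->7, 1->1, 10->10, 6->6, 2->2, 8->8, 5->5, 9->9, 3->3
Step 2: d_i = R_x(i) - R_y(i); compute d_i^2.
  (4-4)^2=0, (7-7)^2=0, (9-1)^2=64, (2-10)^2=64, (6-6)^2=0, (10-2)^2=64, (8-8)^2=0, (5-5)^2=0, (1-9)^2=64, (3-3)^2=0
sum(d^2) = 256.
Step 3: rho = 1 - 6*256 / (10*(10^2 - 1)) = 1 - 1536/990 = -0.551515.
Step 4: Under H0, t = rho * sqrt((n-2)/(1-rho^2)) = -1.8700 ~ t(8).
Step 5: Two-sided p-value from the t-distribution with 8 df = 0.098401.
Step 6: alpha = 0.1. reject H0.

rho = -0.5515, p = 0.098401, reject H0 at alpha = 0.1.


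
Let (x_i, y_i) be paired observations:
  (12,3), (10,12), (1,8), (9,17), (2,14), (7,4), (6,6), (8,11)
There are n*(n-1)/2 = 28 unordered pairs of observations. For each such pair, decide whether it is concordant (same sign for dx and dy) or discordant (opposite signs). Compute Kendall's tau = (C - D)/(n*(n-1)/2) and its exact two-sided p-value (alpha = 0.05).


Step 1: Enumerate the 28 unordered pairs (i,j) with i<j and classify each by sign(x_j-x_i) * sign(y_j-y_i).
  (1,2):dx=-2,dy=+9->D; (1,3):dx=-11,dy=+5->D; (1,4):dx=-3,dy=+14->D; (1,5):dx=-10,dy=+11->D
  (1,6):dx=-5,dy=+1->D; (1,7):dx=-6,dy=+3->D; (1,8):dx=-4,dy=+8->D; (2,3):dx=-9,dy=-4->C
  (2,4):dx=-1,dy=+5->D; (2,5):dx=-8,dy=+2->D; (2,6):dx=-3,dy=-8->C; (2,7):dx=-4,dy=-6->C
  (2,8):dx=-2,dy=-1->C; (3,4):dx=+8,dy=+9->C; (3,5):dx=+1,dy=+6->C; (3,6):dx=+6,dy=-4->D
  (3,7):dx=+5,dy=-2->D; (3,8):dx=+7,dy=+3->C; (4,5):dx=-7,dy=-3->C; (4,6):dx=-2,dy=-13->C
  (4,7):dx=-3,dy=-11->C; (4,8):dx=-1,dy=-6->C; (5,6):dx=+5,dy=-10->D; (5,7):dx=+4,dy=-8->D
  (5,8):dx=+6,dy=-3->D; (6,7):dx=-1,dy=+2->D; (6,8):dx=+1,dy=+7->C; (7,8):dx=+2,dy=+5->C
Step 2: C = 13, D = 15, total pairs = 28.
Step 3: tau = (C - D)/(n(n-1)/2) = (13 - 15)/28 = -0.071429.
Step 4: Exact two-sided p-value (enumerate n! = 40320 permutations of y under H0): p = 0.904861.
Step 5: alpha = 0.05. fail to reject H0.

tau_b = -0.0714 (C=13, D=15), p = 0.904861, fail to reject H0.


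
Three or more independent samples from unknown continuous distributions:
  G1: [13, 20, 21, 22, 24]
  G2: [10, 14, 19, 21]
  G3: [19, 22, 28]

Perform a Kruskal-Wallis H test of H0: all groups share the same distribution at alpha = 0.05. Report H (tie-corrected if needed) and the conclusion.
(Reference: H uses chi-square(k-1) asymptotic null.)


Step 1: Combine all N = 12 observations and assign midranks.
sorted (value, group, rank): (10,G2,1), (13,G1,2), (14,G2,3), (19,G2,4.5), (19,G3,4.5), (20,G1,6), (21,G1,7.5), (21,G2,7.5), (22,G1,9.5), (22,G3,9.5), (24,G1,11), (28,G3,12)
Step 2: Sum ranks within each group.
R_1 = 36 (n_1 = 5)
R_2 = 16 (n_2 = 4)
R_3 = 26 (n_3 = 3)
Step 3: H = 12/(N(N+1)) * sum(R_i^2/n_i) - 3(N+1)
     = 12/(12*13) * (36^2/5 + 16^2/4 + 26^2/3) - 3*13
     = 0.076923 * 548.533 - 39
     = 3.194872.
Step 4: Ties present; correction factor C = 1 - 18/(12^3 - 12) = 0.989510. Corrected H = 3.194872 / 0.989510 = 3.228740.
Step 5: Under H0, H ~ chi^2(2); p-value = 0.199016.
Step 6: alpha = 0.05. fail to reject H0.

H = 3.2287, df = 2, p = 0.199016, fail to reject H0.


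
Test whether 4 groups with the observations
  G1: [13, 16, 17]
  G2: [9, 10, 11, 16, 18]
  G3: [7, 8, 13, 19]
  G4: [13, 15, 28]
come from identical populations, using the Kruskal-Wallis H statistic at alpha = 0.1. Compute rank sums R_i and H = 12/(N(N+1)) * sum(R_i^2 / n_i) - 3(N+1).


Step 1: Combine all N = 15 observations and assign midranks.
sorted (value, group, rank): (7,G3,1), (8,G3,2), (9,G2,3), (10,G2,4), (11,G2,5), (13,G1,7), (13,G3,7), (13,G4,7), (15,G4,9), (16,G1,10.5), (16,G2,10.5), (17,G1,12), (18,G2,13), (19,G3,14), (28,G4,15)
Step 2: Sum ranks within each group.
R_1 = 29.5 (n_1 = 3)
R_2 = 35.5 (n_2 = 5)
R_3 = 24 (n_3 = 4)
R_4 = 31 (n_4 = 3)
Step 3: H = 12/(N(N+1)) * sum(R_i^2/n_i) - 3(N+1)
     = 12/(15*16) * (29.5^2/3 + 35.5^2/5 + 24^2/4 + 31^2/3) - 3*16
     = 0.050000 * 1006.47 - 48
     = 2.323333.
Step 4: Ties present; correction factor C = 1 - 30/(15^3 - 15) = 0.991071. Corrected H = 2.323333 / 0.991071 = 2.344264.
Step 5: Under H0, H ~ chi^2(3); p-value = 0.504094.
Step 6: alpha = 0.1. fail to reject H0.

H = 2.3443, df = 3, p = 0.504094, fail to reject H0.


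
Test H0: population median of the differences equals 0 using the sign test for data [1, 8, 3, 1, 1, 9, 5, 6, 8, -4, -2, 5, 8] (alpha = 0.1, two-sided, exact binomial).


Step 1: Discard zero differences. Original n = 13; n_eff = number of nonzero differences = 13.
Nonzero differences (with sign): +1, +8, +3, +1, +1, +9, +5, +6, +8, -4, -2, +5, +8
Step 2: Count signs: positive = 11, negative = 2.
Step 3: Under H0: P(positive) = 0.5, so the number of positives S ~ Bin(13, 0.5).
Step 4: Two-sided exact p-value = sum of Bin(13,0.5) probabilities at or below the observed probability = 0.022461.
Step 5: alpha = 0.1. reject H0.

n_eff = 13, pos = 11, neg = 2, p = 0.022461, reject H0.


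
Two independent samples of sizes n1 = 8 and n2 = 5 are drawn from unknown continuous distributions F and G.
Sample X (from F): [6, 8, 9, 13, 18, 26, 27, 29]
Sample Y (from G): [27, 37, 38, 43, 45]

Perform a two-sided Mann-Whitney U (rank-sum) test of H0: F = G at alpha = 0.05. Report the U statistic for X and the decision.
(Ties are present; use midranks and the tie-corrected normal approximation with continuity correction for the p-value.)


Step 1: Combine and sort all 13 observations; assign midranks.
sorted (value, group): (6,X), (8,X), (9,X), (13,X), (18,X), (26,X), (27,X), (27,Y), (29,X), (37,Y), (38,Y), (43,Y), (45,Y)
ranks: 6->1, 8->2, 9->3, 13->4, 18->5, 26->6, 27->7.5, 27->7.5, 29->9, 37->10, 38->11, 43->12, 45->13
Step 2: Rank sum for X: R1 = 1 + 2 + 3 + 4 + 5 + 6 + 7.5 + 9 = 37.5.
Step 3: U_X = R1 - n1(n1+1)/2 = 37.5 - 8*9/2 = 37.5 - 36 = 1.5.
       U_Y = n1*n2 - U_X = 40 - 1.5 = 38.5.
Step 4: Ties are present, so use the tie-corrected normal approximation (with continuity correction) for the p-value.
Step 5: p-value = 0.008326; compare to alpha = 0.05. reject H0.

U_X = 1.5, p = 0.008326, reject H0 at alpha = 0.05.


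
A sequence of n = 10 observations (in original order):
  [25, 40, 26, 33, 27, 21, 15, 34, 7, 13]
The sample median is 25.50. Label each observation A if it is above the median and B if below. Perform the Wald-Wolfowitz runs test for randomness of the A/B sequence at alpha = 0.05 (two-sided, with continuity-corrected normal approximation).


Step 1: Compute median = 25.50; label A = above, B = below.
Labels in order: BAAAABBABB  (n_A = 5, n_B = 5)
Step 2: Count runs R = 5.
Step 3: Under H0 (random ordering), E[R] = 2*n_A*n_B/(n_A+n_B) + 1 = 2*5*5/10 + 1 = 6.0000.
        Var[R] = 2*n_A*n_B*(2*n_A*n_B - n_A - n_B) / ((n_A+n_B)^2 * (n_A+n_B-1)) = 2000/900 = 2.2222.
        SD[R] = 1.4907.
Step 4: Continuity-corrected z = (R + 0.5 - E[R]) / SD[R] = (5 + 0.5 - 6.0000) / 1.4907 = -0.3354.
Step 5: Two-sided p-value via normal approximation = 2*(1 - Phi(|z|)) = 0.737316.
Step 6: alpha = 0.05. fail to reject H0.

R = 5, z = -0.3354, p = 0.737316, fail to reject H0.


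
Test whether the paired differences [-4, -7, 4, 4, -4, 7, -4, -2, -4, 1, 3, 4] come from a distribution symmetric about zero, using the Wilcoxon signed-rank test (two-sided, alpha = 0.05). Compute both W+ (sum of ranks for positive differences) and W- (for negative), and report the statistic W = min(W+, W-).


Step 1: Drop any zero differences (none here) and take |d_i|.
|d| = [4, 7, 4, 4, 4, 7, 4, 2, 4, 1, 3, 4]
Step 2: Midrank |d_i| (ties get averaged ranks).
ranks: |4|->7, |7|->11.5, |4|->7, |4|->7, |4|->7, |7|->11.5, |4|->7, |2|->2, |4|->7, |1|->1, |3|->3, |4|->7
Step 3: Attach original signs; sum ranks with positive sign and with negative sign.
W+ = 7 + 7 + 11.5 + 1 + 3 + 7 = 36.5
W- = 7 + 11.5 + 7 + 7 + 2 + 7 = 41.5
(Check: W+ + W- = 78 should equal n(n+1)/2 = 78.)
Step 4: Test statistic W = min(W+, W-) = 36.5.
Step 5: Ties in |d|, so use the tie-corrected normal approximation.
        E[W] = n(n+1)/4 = 12*13/4 = 39.
        Tie groups: |d|=4 (t=7), |d|=7 (t=2); sum(t^3 - t) = 342.
        Var[W] = n(n+1)(2n+1)/24 - sum(t^3-t)/48 = 3900/24 - 342/48 = 155.375.
        z = (W - E[W]) / sqrt(Var[W]) = (36.5 - 39) / 12.4650 = -0.2006.
        Two-sided p = 2*Phi(z) = 0.841041.
Step 6: alpha = 0.05. fail to reject H0.

W+ = 36.5, W- = 41.5, W = min = 36.5, p = 0.841041, fail to reject H0.


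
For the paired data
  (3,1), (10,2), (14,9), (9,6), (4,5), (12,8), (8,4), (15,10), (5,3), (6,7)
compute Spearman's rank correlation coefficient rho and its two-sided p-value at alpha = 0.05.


Step 1: Rank x and y separately (midranks; no ties here).
rank(x): 3->1, 10->7, 14->9, 9->6, 4->2, 12->8, 8->5, 15->10, 5->3, 6->4
rank(y): 1->1, 2->2, 9->9, 6->6, 5->5, 8->8, 4->4, 10->10, 3->3, 7->7
Step 2: d_i = R_x(i) - R_y(i); compute d_i^2.
  (1-1)^2=0, (7-2)^2=25, (9-9)^2=0, (6-6)^2=0, (2-5)^2=9, (8-8)^2=0, (5-4)^2=1, (10-10)^2=0, (3-3)^2=0, (4-7)^2=9
sum(d^2) = 44.
Step 3: rho = 1 - 6*44 / (10*(10^2 - 1)) = 1 - 264/990 = 0.733333.
Step 4: Under H0, t = rho * sqrt((n-2)/(1-rho^2)) = 3.0509 ~ t(8).
Step 5: Two-sided p-value from the t-distribution with 8 df = 0.015801.
Step 6: alpha = 0.05. reject H0.

rho = 0.7333, p = 0.015801, reject H0 at alpha = 0.05.


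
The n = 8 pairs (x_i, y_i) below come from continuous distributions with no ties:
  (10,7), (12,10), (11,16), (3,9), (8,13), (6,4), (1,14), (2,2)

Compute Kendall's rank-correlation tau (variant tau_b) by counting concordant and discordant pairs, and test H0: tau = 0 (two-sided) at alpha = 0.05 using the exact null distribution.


Step 1: Enumerate the 28 unordered pairs (i,j) with i<j and classify each by sign(x_j-x_i) * sign(y_j-y_i).
  (1,2):dx=+2,dy=+3->C; (1,3):dx=+1,dy=+9->C; (1,4):dx=-7,dy=+2->D; (1,5):dx=-2,dy=+6->D
  (1,6):dx=-4,dy=-3->C; (1,7):dx=-9,dy=+7->D; (1,8):dx=-8,dy=-5->C; (2,3):dx=-1,dy=+6->D
  (2,4):dx=-9,dy=-1->C; (2,5):dx=-4,dy=+3->D; (2,6):dx=-6,dy=-6->C; (2,7):dx=-11,dy=+4->D
  (2,8):dx=-10,dy=-8->C; (3,4):dx=-8,dy=-7->C; (3,5):dx=-3,dy=-3->C; (3,6):dx=-5,dy=-12->C
  (3,7):dx=-10,dy=-2->C; (3,8):dx=-9,dy=-14->C; (4,5):dx=+5,dy=+4->C; (4,6):dx=+3,dy=-5->D
  (4,7):dx=-2,dy=+5->D; (4,8):dx=-1,dy=-7->C; (5,6):dx=-2,dy=-9->C; (5,7):dx=-7,dy=+1->D
  (5,8):dx=-6,dy=-11->C; (6,7):dx=-5,dy=+10->D; (6,8):dx=-4,dy=-2->C; (7,8):dx=+1,dy=-12->D
Step 2: C = 17, D = 11, total pairs = 28.
Step 3: tau = (C - D)/(n(n-1)/2) = (17 - 11)/28 = 0.214286.
Step 4: Exact two-sided p-value (enumerate n! = 40320 permutations of y under H0): p = 0.548413.
Step 5: alpha = 0.05. fail to reject H0.

tau_b = 0.2143 (C=17, D=11), p = 0.548413, fail to reject H0.


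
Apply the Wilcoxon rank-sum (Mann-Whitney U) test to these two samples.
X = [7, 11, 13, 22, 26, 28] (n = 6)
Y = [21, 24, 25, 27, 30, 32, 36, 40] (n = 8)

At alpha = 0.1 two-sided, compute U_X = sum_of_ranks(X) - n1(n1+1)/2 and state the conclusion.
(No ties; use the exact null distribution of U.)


Step 1: Combine and sort all 14 observations; assign midranks.
sorted (value, group): (7,X), (11,X), (13,X), (21,Y), (22,X), (24,Y), (25,Y), (26,X), (27,Y), (28,X), (30,Y), (32,Y), (36,Y), (40,Y)
ranks: 7->1, 11->2, 13->3, 21->4, 22->5, 24->6, 25->7, 26->8, 27->9, 28->10, 30->11, 32->12, 36->13, 40->14
Step 2: Rank sum for X: R1 = 1 + 2 + 3 + 5 + 8 + 10 = 29.
Step 3: U_X = R1 - n1(n1+1)/2 = 29 - 6*7/2 = 29 - 21 = 8.
       U_Y = n1*n2 - U_X = 48 - 8 = 40.
Step 4: No ties, so the exact null distribution of U (based on enumerating the C(14,6) = 3003 equally likely rank assignments) gives the two-sided p-value.
Step 5: p-value = 0.042624; compare to alpha = 0.1. reject H0.

U_X = 8, p = 0.042624, reject H0 at alpha = 0.1.


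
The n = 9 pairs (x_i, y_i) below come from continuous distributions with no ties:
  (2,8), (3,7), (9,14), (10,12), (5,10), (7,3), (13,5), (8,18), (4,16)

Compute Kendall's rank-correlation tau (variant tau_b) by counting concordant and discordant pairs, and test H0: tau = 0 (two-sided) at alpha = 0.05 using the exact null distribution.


Step 1: Enumerate the 36 unordered pairs (i,j) with i<j and classify each by sign(x_j-x_i) * sign(y_j-y_i).
  (1,2):dx=+1,dy=-1->D; (1,3):dx=+7,dy=+6->C; (1,4):dx=+8,dy=+4->C; (1,5):dx=+3,dy=+2->C
  (1,6):dx=+5,dy=-5->D; (1,7):dx=+11,dy=-3->D; (1,8):dx=+6,dy=+10->C; (1,9):dx=+2,dy=+8->C
  (2,3):dx=+6,dy=+7->C; (2,4):dx=+7,dy=+5->C; (2,5):dx=+2,dy=+3->C; (2,6):dx=+4,dy=-4->D
  (2,7):dx=+10,dy=-2->D; (2,8):dx=+5,dy=+11->C; (2,9):dx=+1,dy=+9->C; (3,4):dx=+1,dy=-2->D
  (3,5):dx=-4,dy=-4->C; (3,6):dx=-2,dy=-11->C; (3,7):dx=+4,dy=-9->D; (3,8):dx=-1,dy=+4->D
  (3,9):dx=-5,dy=+2->D; (4,5):dx=-5,dy=-2->C; (4,6):dx=-3,dy=-9->C; (4,7):dx=+3,dy=-7->D
  (4,8):dx=-2,dy=+6->D; (4,9):dx=-6,dy=+4->D; (5,6):dx=+2,dy=-7->D; (5,7):dx=+8,dy=-5->D
  (5,8):dx=+3,dy=+8->C; (5,9):dx=-1,dy=+6->D; (6,7):dx=+6,dy=+2->C; (6,8):dx=+1,dy=+15->C
  (6,9):dx=-3,dy=+13->D; (7,8):dx=-5,dy=+13->D; (7,9):dx=-9,dy=+11->D; (8,9):dx=-4,dy=-2->C
Step 2: C = 18, D = 18, total pairs = 36.
Step 3: tau = (C - D)/(n(n-1)/2) = (18 - 18)/36 = 0.000000.
Step 4: Exact two-sided p-value (enumerate n! = 362880 permutations of y under H0): p = 1.000000.
Step 5: alpha = 0.05. fail to reject H0.

tau_b = 0.0000 (C=18, D=18), p = 1.000000, fail to reject H0.


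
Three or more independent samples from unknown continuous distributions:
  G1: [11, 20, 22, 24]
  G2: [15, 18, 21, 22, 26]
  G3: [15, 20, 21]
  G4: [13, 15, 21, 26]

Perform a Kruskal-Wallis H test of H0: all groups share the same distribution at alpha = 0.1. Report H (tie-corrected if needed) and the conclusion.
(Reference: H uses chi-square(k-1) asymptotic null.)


Step 1: Combine all N = 16 observations and assign midranks.
sorted (value, group, rank): (11,G1,1), (13,G4,2), (15,G2,4), (15,G3,4), (15,G4,4), (18,G2,6), (20,G1,7.5), (20,G3,7.5), (21,G2,10), (21,G3,10), (21,G4,10), (22,G1,12.5), (22,G2,12.5), (24,G1,14), (26,G2,15.5), (26,G4,15.5)
Step 2: Sum ranks within each group.
R_1 = 35 (n_1 = 4)
R_2 = 48 (n_2 = 5)
R_3 = 21.5 (n_3 = 3)
R_4 = 31.5 (n_4 = 4)
Step 3: H = 12/(N(N+1)) * sum(R_i^2/n_i) - 3(N+1)
     = 12/(16*17) * (35^2/4 + 48^2/5 + 21.5^2/3 + 31.5^2/4) - 3*17
     = 0.044118 * 1169.2 - 51
     = 0.582169.
Step 4: Ties present; correction factor C = 1 - 66/(16^3 - 16) = 0.983824. Corrected H = 0.582169 / 0.983824 = 0.591741.
Step 5: Under H0, H ~ chi^2(3); p-value = 0.898320.
Step 6: alpha = 0.1. fail to reject H0.

H = 0.5917, df = 3, p = 0.898320, fail to reject H0.


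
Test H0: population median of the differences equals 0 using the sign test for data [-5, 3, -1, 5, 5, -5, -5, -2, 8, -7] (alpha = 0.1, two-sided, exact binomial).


Step 1: Discard zero differences. Original n = 10; n_eff = number of nonzero differences = 10.
Nonzero differences (with sign): -5, +3, -1, +5, +5, -5, -5, -2, +8, -7
Step 2: Count signs: positive = 4, negative = 6.
Step 3: Under H0: P(positive) = 0.5, so the number of positives S ~ Bin(10, 0.5).
Step 4: Two-sided exact p-value = sum of Bin(10,0.5) probabilities at or below the observed probability = 0.753906.
Step 5: alpha = 0.1. fail to reject H0.

n_eff = 10, pos = 4, neg = 6, p = 0.753906, fail to reject H0.


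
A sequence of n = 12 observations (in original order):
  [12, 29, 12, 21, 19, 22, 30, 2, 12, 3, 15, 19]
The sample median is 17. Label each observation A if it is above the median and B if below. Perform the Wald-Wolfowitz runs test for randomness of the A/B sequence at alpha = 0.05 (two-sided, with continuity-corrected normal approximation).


Step 1: Compute median = 17; label A = above, B = below.
Labels in order: BABAAAABBBBA  (n_A = 6, n_B = 6)
Step 2: Count runs R = 6.
Step 3: Under H0 (random ordering), E[R] = 2*n_A*n_B/(n_A+n_B) + 1 = 2*6*6/12 + 1 = 7.0000.
        Var[R] = 2*n_A*n_B*(2*n_A*n_B - n_A - n_B) / ((n_A+n_B)^2 * (n_A+n_B-1)) = 4320/1584 = 2.7273.
        SD[R] = 1.6514.
Step 4: Continuity-corrected z = (R + 0.5 - E[R]) / SD[R] = (6 + 0.5 - 7.0000) / 1.6514 = -0.3028.
Step 5: Two-sided p-value via normal approximation = 2*(1 - Phi(|z|)) = 0.762069.
Step 6: alpha = 0.05. fail to reject H0.

R = 6, z = -0.3028, p = 0.762069, fail to reject H0.


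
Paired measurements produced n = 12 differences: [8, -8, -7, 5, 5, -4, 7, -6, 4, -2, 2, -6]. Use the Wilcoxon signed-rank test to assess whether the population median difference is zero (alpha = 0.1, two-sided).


Step 1: Drop any zero differences (none here) and take |d_i|.
|d| = [8, 8, 7, 5, 5, 4, 7, 6, 4, 2, 2, 6]
Step 2: Midrank |d_i| (ties get averaged ranks).
ranks: |8|->11.5, |8|->11.5, |7|->9.5, |5|->5.5, |5|->5.5, |4|->3.5, |7|->9.5, |6|->7.5, |4|->3.5, |2|->1.5, |2|->1.5, |6|->7.5
Step 3: Attach original signs; sum ranks with positive sign and with negative sign.
W+ = 11.5 + 5.5 + 5.5 + 9.5 + 3.5 + 1.5 = 37
W- = 11.5 + 9.5 + 3.5 + 7.5 + 1.5 + 7.5 = 41
(Check: W+ + W- = 78 should equal n(n+1)/2 = 78.)
Step 4: Test statistic W = min(W+, W-) = 37.
Step 5: Ties in |d|, so use the tie-corrected normal approximation.
        E[W] = n(n+1)/4 = 12*13/4 = 39.
        Tie groups: |d|=2 (t=2), |d|=4 (t=2), |d|=5 (t=2), |d|=6 (t=2), |d|=7 (t=2), |d|=8 (t=2); sum(t^3 - t) = 36.
        Var[W] = n(n+1)(2n+1)/24 - sum(t^3-t)/48 = 3900/24 - 36/48 = 161.75.
        z = (W - E[W]) / sqrt(Var[W]) = (37 - 39) / 12.7181 = -0.1573.
        Two-sided p = 2*Phi(z) = 0.875043.
Step 6: alpha = 0.1. fail to reject H0.

W+ = 37, W- = 41, W = min = 37, p = 0.875043, fail to reject H0.


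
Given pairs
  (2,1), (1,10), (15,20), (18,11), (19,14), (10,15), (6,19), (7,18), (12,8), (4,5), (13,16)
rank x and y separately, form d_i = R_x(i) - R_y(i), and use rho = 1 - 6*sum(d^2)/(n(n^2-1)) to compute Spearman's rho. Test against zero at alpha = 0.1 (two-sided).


Step 1: Rank x and y separately (midranks; no ties here).
rank(x): 2->2, 1->1, 15->9, 18->10, 19->11, 10->6, 6->4, 7->5, 12->7, 4->3, 13->8
rank(y): 1->1, 10->4, 20->11, 11->5, 14->6, 15->7, 19->10, 18->9, 8->3, 5->2, 16->8
Step 2: d_i = R_x(i) - R_y(i); compute d_i^2.
  (2-1)^2=1, (1-4)^2=9, (9-11)^2=4, (10-5)^2=25, (11-6)^2=25, (6-7)^2=1, (4-10)^2=36, (5-9)^2=16, (7-3)^2=16, (3-2)^2=1, (8-8)^2=0
sum(d^2) = 134.
Step 3: rho = 1 - 6*134 / (11*(11^2 - 1)) = 1 - 804/1320 = 0.390909.
Step 4: Under H0, t = rho * sqrt((n-2)/(1-rho^2)) = 1.2741 ~ t(9).
Step 5: Two-sided p-value from the t-distribution with 9 df = 0.234540.
Step 6: alpha = 0.1. fail to reject H0.

rho = 0.3909, p = 0.234540, fail to reject H0 at alpha = 0.1.


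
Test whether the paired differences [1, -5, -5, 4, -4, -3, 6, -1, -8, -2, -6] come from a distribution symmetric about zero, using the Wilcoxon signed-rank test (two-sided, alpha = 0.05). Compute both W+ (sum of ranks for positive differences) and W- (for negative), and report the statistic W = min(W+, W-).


Step 1: Drop any zero differences (none here) and take |d_i|.
|d| = [1, 5, 5, 4, 4, 3, 6, 1, 8, 2, 6]
Step 2: Midrank |d_i| (ties get averaged ranks).
ranks: |1|->1.5, |5|->7.5, |5|->7.5, |4|->5.5, |4|->5.5, |3|->4, |6|->9.5, |1|->1.5, |8|->11, |2|->3, |6|->9.5
Step 3: Attach original signs; sum ranks with positive sign and with negative sign.
W+ = 1.5 + 5.5 + 9.5 = 16.5
W- = 7.5 + 7.5 + 5.5 + 4 + 1.5 + 11 + 3 + 9.5 = 49.5
(Check: W+ + W- = 66 should equal n(n+1)/2 = 66.)
Step 4: Test statistic W = min(W+, W-) = 16.5.
Step 5: Ties in |d|, so use the tie-corrected normal approximation.
        E[W] = n(n+1)/4 = 11*12/4 = 33.
        Tie groups: |d|=1 (t=2), |d|=4 (t=2), |d|=5 (t=2), |d|=6 (t=2); sum(t^3 - t) = 24.
        Var[W] = n(n+1)(2n+1)/24 - sum(t^3-t)/48 = 3036/24 - 24/48 = 126.
        z = (W - E[W]) / sqrt(Var[W]) = (16.5 - 33) / 11.2250 = -1.4699.
        Two-sided p = 2*Phi(z) = 0.141579.
Step 6: alpha = 0.05. fail to reject H0.

W+ = 16.5, W- = 49.5, W = min = 16.5, p = 0.141579, fail to reject H0.


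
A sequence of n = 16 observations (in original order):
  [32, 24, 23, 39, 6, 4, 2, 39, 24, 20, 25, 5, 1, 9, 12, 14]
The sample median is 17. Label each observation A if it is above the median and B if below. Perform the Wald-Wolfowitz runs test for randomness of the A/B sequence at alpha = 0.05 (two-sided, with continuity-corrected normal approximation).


Step 1: Compute median = 17; label A = above, B = below.
Labels in order: AAAABBBAAAABBBBB  (n_A = 8, n_B = 8)
Step 2: Count runs R = 4.
Step 3: Under H0 (random ordering), E[R] = 2*n_A*n_B/(n_A+n_B) + 1 = 2*8*8/16 + 1 = 9.0000.
        Var[R] = 2*n_A*n_B*(2*n_A*n_B - n_A - n_B) / ((n_A+n_B)^2 * (n_A+n_B-1)) = 14336/3840 = 3.7333.
        SD[R] = 1.9322.
Step 4: Continuity-corrected z = (R + 0.5 - E[R]) / SD[R] = (4 + 0.5 - 9.0000) / 1.9322 = -2.3290.
Step 5: Two-sided p-value via normal approximation = 2*(1 - Phi(|z|)) = 0.019861.
Step 6: alpha = 0.05. reject H0.

R = 4, z = -2.3290, p = 0.019861, reject H0.


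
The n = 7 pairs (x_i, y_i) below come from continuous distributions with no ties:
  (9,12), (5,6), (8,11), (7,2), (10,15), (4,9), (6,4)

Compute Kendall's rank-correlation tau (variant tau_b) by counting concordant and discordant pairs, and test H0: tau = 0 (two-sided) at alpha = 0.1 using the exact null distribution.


Step 1: Enumerate the 21 unordered pairs (i,j) with i<j and classify each by sign(x_j-x_i) * sign(y_j-y_i).
  (1,2):dx=-4,dy=-6->C; (1,3):dx=-1,dy=-1->C; (1,4):dx=-2,dy=-10->C; (1,5):dx=+1,dy=+3->C
  (1,6):dx=-5,dy=-3->C; (1,7):dx=-3,dy=-8->C; (2,3):dx=+3,dy=+5->C; (2,4):dx=+2,dy=-4->D
  (2,5):dx=+5,dy=+9->C; (2,6):dx=-1,dy=+3->D; (2,7):dx=+1,dy=-2->D; (3,4):dx=-1,dy=-9->C
  (3,5):dx=+2,dy=+4->C; (3,6):dx=-4,dy=-2->C; (3,7):dx=-2,dy=-7->C; (4,5):dx=+3,dy=+13->C
  (4,6):dx=-3,dy=+7->D; (4,7):dx=-1,dy=+2->D; (5,6):dx=-6,dy=-6->C; (5,7):dx=-4,dy=-11->C
  (6,7):dx=+2,dy=-5->D
Step 2: C = 15, D = 6, total pairs = 21.
Step 3: tau = (C - D)/(n(n-1)/2) = (15 - 6)/21 = 0.428571.
Step 4: Exact two-sided p-value (enumerate n! = 5040 permutations of y under H0): p = 0.238889.
Step 5: alpha = 0.1. fail to reject H0.

tau_b = 0.4286 (C=15, D=6), p = 0.238889, fail to reject H0.


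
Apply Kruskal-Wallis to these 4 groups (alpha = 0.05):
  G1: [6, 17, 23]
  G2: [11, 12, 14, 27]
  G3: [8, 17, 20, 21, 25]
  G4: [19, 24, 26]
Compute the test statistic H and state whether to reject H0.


Step 1: Combine all N = 15 observations and assign midranks.
sorted (value, group, rank): (6,G1,1), (8,G3,2), (11,G2,3), (12,G2,4), (14,G2,5), (17,G1,6.5), (17,G3,6.5), (19,G4,8), (20,G3,9), (21,G3,10), (23,G1,11), (24,G4,12), (25,G3,13), (26,G4,14), (27,G2,15)
Step 2: Sum ranks within each group.
R_1 = 18.5 (n_1 = 3)
R_2 = 27 (n_2 = 4)
R_3 = 40.5 (n_3 = 5)
R_4 = 34 (n_4 = 3)
Step 3: H = 12/(N(N+1)) * sum(R_i^2/n_i) - 3(N+1)
     = 12/(15*16) * (18.5^2/3 + 27^2/4 + 40.5^2/5 + 34^2/3) - 3*16
     = 0.050000 * 1009.72 - 48
     = 2.485833.
Step 4: Ties present; correction factor C = 1 - 6/(15^3 - 15) = 0.998214. Corrected H = 2.485833 / 0.998214 = 2.490280.
Step 5: Under H0, H ~ chi^2(3); p-value = 0.477050.
Step 6: alpha = 0.05. fail to reject H0.

H = 2.4903, df = 3, p = 0.477050, fail to reject H0.


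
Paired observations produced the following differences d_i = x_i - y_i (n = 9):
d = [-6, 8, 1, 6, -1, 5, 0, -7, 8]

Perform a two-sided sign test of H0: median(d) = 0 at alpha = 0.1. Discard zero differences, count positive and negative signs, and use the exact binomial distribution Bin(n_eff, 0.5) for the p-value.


Step 1: Discard zero differences. Original n = 9; n_eff = number of nonzero differences = 8.
Nonzero differences (with sign): -6, +8, +1, +6, -1, +5, -7, +8
Step 2: Count signs: positive = 5, negative = 3.
Step 3: Under H0: P(positive) = 0.5, so the number of positives S ~ Bin(8, 0.5).
Step 4: Two-sided exact p-value = sum of Bin(8,0.5) probabilities at or below the observed probability = 0.726562.
Step 5: alpha = 0.1. fail to reject H0.

n_eff = 8, pos = 5, neg = 3, p = 0.726562, fail to reject H0.


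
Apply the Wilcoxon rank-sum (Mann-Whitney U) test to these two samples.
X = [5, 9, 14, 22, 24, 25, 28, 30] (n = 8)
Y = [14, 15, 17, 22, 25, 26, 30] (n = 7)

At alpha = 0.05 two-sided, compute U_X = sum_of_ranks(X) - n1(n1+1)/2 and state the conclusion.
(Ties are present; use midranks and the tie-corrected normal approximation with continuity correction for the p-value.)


Step 1: Combine and sort all 15 observations; assign midranks.
sorted (value, group): (5,X), (9,X), (14,X), (14,Y), (15,Y), (17,Y), (22,X), (22,Y), (24,X), (25,X), (25,Y), (26,Y), (28,X), (30,X), (30,Y)
ranks: 5->1, 9->2, 14->3.5, 14->3.5, 15->5, 17->6, 22->7.5, 22->7.5, 24->9, 25->10.5, 25->10.5, 26->12, 28->13, 30->14.5, 30->14.5
Step 2: Rank sum for X: R1 = 1 + 2 + 3.5 + 7.5 + 9 + 10.5 + 13 + 14.5 = 61.
Step 3: U_X = R1 - n1(n1+1)/2 = 61 - 8*9/2 = 61 - 36 = 25.
       U_Y = n1*n2 - U_X = 56 - 25 = 31.
Step 4: Ties are present, so use the tie-corrected normal approximation (with continuity correction) for the p-value.
Step 5: p-value = 0.771543; compare to alpha = 0.05. fail to reject H0.

U_X = 25, p = 0.771543, fail to reject H0 at alpha = 0.05.


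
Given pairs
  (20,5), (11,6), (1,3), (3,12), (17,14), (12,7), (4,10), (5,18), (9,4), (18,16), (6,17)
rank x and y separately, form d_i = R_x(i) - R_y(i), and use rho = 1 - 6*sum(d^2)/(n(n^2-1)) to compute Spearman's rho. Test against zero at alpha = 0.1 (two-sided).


Step 1: Rank x and y separately (midranks; no ties here).
rank(x): 20->11, 11->7, 1->1, 3->2, 17->9, 12->8, 4->3, 5->4, 9->6, 18->10, 6->5
rank(y): 5->3, 6->4, 3->1, 12->7, 14->8, 7->5, 10->6, 18->11, 4->2, 16->9, 17->10
Step 2: d_i = R_x(i) - R_y(i); compute d_i^2.
  (11-3)^2=64, (7-4)^2=9, (1-1)^2=0, (2-7)^2=25, (9-8)^2=1, (8-5)^2=9, (3-6)^2=9, (4-11)^2=49, (6-2)^2=16, (10-9)^2=1, (5-10)^2=25
sum(d^2) = 208.
Step 3: rho = 1 - 6*208 / (11*(11^2 - 1)) = 1 - 1248/1320 = 0.054545.
Step 4: Under H0, t = rho * sqrt((n-2)/(1-rho^2)) = 0.1639 ~ t(9).
Step 5: Two-sided p-value from the t-distribution with 9 df = 0.873447.
Step 6: alpha = 0.1. fail to reject H0.

rho = 0.0545, p = 0.873447, fail to reject H0 at alpha = 0.1.


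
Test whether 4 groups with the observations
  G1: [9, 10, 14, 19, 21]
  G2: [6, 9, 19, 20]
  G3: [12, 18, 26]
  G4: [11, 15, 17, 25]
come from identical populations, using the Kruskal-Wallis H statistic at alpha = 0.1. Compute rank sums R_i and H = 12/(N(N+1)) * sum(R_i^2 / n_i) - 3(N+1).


Step 1: Combine all N = 16 observations and assign midranks.
sorted (value, group, rank): (6,G2,1), (9,G1,2.5), (9,G2,2.5), (10,G1,4), (11,G4,5), (12,G3,6), (14,G1,7), (15,G4,8), (17,G4,9), (18,G3,10), (19,G1,11.5), (19,G2,11.5), (20,G2,13), (21,G1,14), (25,G4,15), (26,G3,16)
Step 2: Sum ranks within each group.
R_1 = 39 (n_1 = 5)
R_2 = 28 (n_2 = 4)
R_3 = 32 (n_3 = 3)
R_4 = 37 (n_4 = 4)
Step 3: H = 12/(N(N+1)) * sum(R_i^2/n_i) - 3(N+1)
     = 12/(16*17) * (39^2/5 + 28^2/4 + 32^2/3 + 37^2/4) - 3*17
     = 0.044118 * 1183.78 - 51
     = 1.225735.
Step 4: Ties present; correction factor C = 1 - 12/(16^3 - 16) = 0.997059. Corrected H = 1.225735 / 0.997059 = 1.229351.
Step 5: Under H0, H ~ chi^2(3); p-value = 0.745974.
Step 6: alpha = 0.1. fail to reject H0.

H = 1.2294, df = 3, p = 0.745974, fail to reject H0.


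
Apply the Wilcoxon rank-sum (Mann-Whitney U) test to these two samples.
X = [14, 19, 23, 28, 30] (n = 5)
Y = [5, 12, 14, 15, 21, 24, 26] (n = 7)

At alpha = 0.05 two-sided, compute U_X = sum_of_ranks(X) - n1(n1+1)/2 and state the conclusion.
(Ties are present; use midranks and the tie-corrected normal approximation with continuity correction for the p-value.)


Step 1: Combine and sort all 12 observations; assign midranks.
sorted (value, group): (5,Y), (12,Y), (14,X), (14,Y), (15,Y), (19,X), (21,Y), (23,X), (24,Y), (26,Y), (28,X), (30,X)
ranks: 5->1, 12->2, 14->3.5, 14->3.5, 15->5, 19->6, 21->7, 23->8, 24->9, 26->10, 28->11, 30->12
Step 2: Rank sum for X: R1 = 3.5 + 6 + 8 + 11 + 12 = 40.5.
Step 3: U_X = R1 - n1(n1+1)/2 = 40.5 - 5*6/2 = 40.5 - 15 = 25.5.
       U_Y = n1*n2 - U_X = 35 - 25.5 = 9.5.
Step 4: Ties are present, so use the tie-corrected normal approximation (with continuity correction) for the p-value.
Step 5: p-value = 0.222415; compare to alpha = 0.05. fail to reject H0.

U_X = 25.5, p = 0.222415, fail to reject H0 at alpha = 0.05.


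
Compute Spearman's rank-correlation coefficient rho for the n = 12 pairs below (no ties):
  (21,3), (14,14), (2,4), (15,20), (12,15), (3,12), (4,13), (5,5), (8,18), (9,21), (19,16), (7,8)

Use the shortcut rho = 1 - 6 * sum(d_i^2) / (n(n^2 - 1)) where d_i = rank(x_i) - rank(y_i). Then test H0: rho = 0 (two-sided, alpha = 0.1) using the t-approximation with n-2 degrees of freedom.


Step 1: Rank x and y separately (midranks; no ties here).
rank(x): 21->12, 14->9, 2->1, 15->10, 12->8, 3->2, 4->3, 5->4, 8->6, 9->7, 19->11, 7->5
rank(y): 3->1, 14->7, 4->2, 20->11, 15->8, 12->5, 13->6, 5->3, 18->10, 21->12, 16->9, 8->4
Step 2: d_i = R_x(i) - R_y(i); compute d_i^2.
  (12-1)^2=121, (9-7)^2=4, (1-2)^2=1, (10-11)^2=1, (8-8)^2=0, (2-5)^2=9, (3-6)^2=9, (4-3)^2=1, (6-10)^2=16, (7-12)^2=25, (11-9)^2=4, (5-4)^2=1
sum(d^2) = 192.
Step 3: rho = 1 - 6*192 / (12*(12^2 - 1)) = 1 - 1152/1716 = 0.328671.
Step 4: Under H0, t = rho * sqrt((n-2)/(1-rho^2)) = 1.1005 ~ t(10).
Step 5: Two-sided p-value from the t-distribution with 10 df = 0.296904.
Step 6: alpha = 0.1. fail to reject H0.

rho = 0.3287, p = 0.296904, fail to reject H0 at alpha = 0.1.


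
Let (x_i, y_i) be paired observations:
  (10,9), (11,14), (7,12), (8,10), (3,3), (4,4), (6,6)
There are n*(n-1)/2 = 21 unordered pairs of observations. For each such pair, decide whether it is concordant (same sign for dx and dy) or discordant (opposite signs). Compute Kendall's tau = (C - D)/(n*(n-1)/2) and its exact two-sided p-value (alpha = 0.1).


Step 1: Enumerate the 21 unordered pairs (i,j) with i<j and classify each by sign(x_j-x_i) * sign(y_j-y_i).
  (1,2):dx=+1,dy=+5->C; (1,3):dx=-3,dy=+3->D; (1,4):dx=-2,dy=+1->D; (1,5):dx=-7,dy=-6->C
  (1,6):dx=-6,dy=-5->C; (1,7):dx=-4,dy=-3->C; (2,3):dx=-4,dy=-2->C; (2,4):dx=-3,dy=-4->C
  (2,5):dx=-8,dy=-11->C; (2,6):dx=-7,dy=-10->C; (2,7):dx=-5,dy=-8->C; (3,4):dx=+1,dy=-2->D
  (3,5):dx=-4,dy=-9->C; (3,6):dx=-3,dy=-8->C; (3,7):dx=-1,dy=-6->C; (4,5):dx=-5,dy=-7->C
  (4,6):dx=-4,dy=-6->C; (4,7):dx=-2,dy=-4->C; (5,6):dx=+1,dy=+1->C; (5,7):dx=+3,dy=+3->C
  (6,7):dx=+2,dy=+2->C
Step 2: C = 18, D = 3, total pairs = 21.
Step 3: tau = (C - D)/(n(n-1)/2) = (18 - 3)/21 = 0.714286.
Step 4: Exact two-sided p-value (enumerate n! = 5040 permutations of y under H0): p = 0.030159.
Step 5: alpha = 0.1. reject H0.

tau_b = 0.7143 (C=18, D=3), p = 0.030159, reject H0.


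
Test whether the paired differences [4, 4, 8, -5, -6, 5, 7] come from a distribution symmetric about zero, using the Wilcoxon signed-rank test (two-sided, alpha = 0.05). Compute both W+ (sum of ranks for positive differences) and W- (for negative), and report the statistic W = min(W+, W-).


Step 1: Drop any zero differences (none here) and take |d_i|.
|d| = [4, 4, 8, 5, 6, 5, 7]
Step 2: Midrank |d_i| (ties get averaged ranks).
ranks: |4|->1.5, |4|->1.5, |8|->7, |5|->3.5, |6|->5, |5|->3.5, |7|->6
Step 3: Attach original signs; sum ranks with positive sign and with negative sign.
W+ = 1.5 + 1.5 + 7 + 3.5 + 6 = 19.5
W- = 3.5 + 5 = 8.5
(Check: W+ + W- = 28 should equal n(n+1)/2 = 28.)
Step 4: Test statistic W = min(W+, W-) = 8.5.
Step 5: Ties in |d|, so use the tie-corrected normal approximation.
        E[W] = n(n+1)/4 = 7*8/4 = 14.
        Tie groups: |d|=4 (t=2), |d|=5 (t=2); sum(t^3 - t) = 12.
        Var[W] = n(n+1)(2n+1)/24 - sum(t^3-t)/48 = 840/24 - 12/48 = 34.75.
        z = (W - E[W]) / sqrt(Var[W]) = (8.5 - 14) / 5.8949 = -0.9330.
        Two-sided p = 2*Phi(z) = 0.350816.
Step 6: alpha = 0.05. fail to reject H0.

W+ = 19.5, W- = 8.5, W = min = 8.5, p = 0.350816, fail to reject H0.


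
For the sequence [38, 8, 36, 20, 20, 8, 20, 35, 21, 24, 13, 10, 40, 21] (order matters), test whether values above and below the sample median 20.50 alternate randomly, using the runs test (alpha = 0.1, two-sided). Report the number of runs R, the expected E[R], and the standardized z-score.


Step 1: Compute median = 20.50; label A = above, B = below.
Labels in order: ABABBBBAAABBAA  (n_A = 7, n_B = 7)
Step 2: Count runs R = 7.
Step 3: Under H0 (random ordering), E[R] = 2*n_A*n_B/(n_A+n_B) + 1 = 2*7*7/14 + 1 = 8.0000.
        Var[R] = 2*n_A*n_B*(2*n_A*n_B - n_A - n_B) / ((n_A+n_B)^2 * (n_A+n_B-1)) = 8232/2548 = 3.2308.
        SD[R] = 1.7974.
Step 4: Continuity-corrected z = (R + 0.5 - E[R]) / SD[R] = (7 + 0.5 - 8.0000) / 1.7974 = -0.2782.
Step 5: Two-sided p-value via normal approximation = 2*(1 - Phi(|z|)) = 0.780879.
Step 6: alpha = 0.1. fail to reject H0.

R = 7, z = -0.2782, p = 0.780879, fail to reject H0.
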